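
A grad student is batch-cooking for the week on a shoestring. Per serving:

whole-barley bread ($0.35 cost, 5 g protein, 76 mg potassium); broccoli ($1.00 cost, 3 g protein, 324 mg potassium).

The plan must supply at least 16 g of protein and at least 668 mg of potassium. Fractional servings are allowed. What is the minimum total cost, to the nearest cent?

$2.33

whole-barley bread only: max(16/5, 668/76) = 8.789 servings → $3.08.
broccoli only: max(16/3, 668/324) = 5.333 servings → $5.33.
whole-barley bread + broccoli with both tight: 2.284 servings and 1.526 servings → $2.33.
The minimum over all feasible corners is $2.33.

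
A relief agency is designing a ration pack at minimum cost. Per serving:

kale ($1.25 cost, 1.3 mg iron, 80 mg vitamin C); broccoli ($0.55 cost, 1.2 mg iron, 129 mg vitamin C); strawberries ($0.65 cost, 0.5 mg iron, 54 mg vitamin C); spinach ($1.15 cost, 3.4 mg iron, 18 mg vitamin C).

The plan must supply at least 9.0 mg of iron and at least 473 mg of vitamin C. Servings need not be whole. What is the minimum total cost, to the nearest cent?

An LP optimum is at a vertex; with two nutrient constraints at most two foods are used. Check each candidate.
kale only: max(9.0/1.3, 473/80) = 6.923 servings → $8.65.
broccoli only: max(9.0/1.2, 473/129) = 7.5 servings → $4.12.
strawberries only: max(9.0/0.5, 473/54) = 18 servings → $11.70.
spinach only: max(9.0/3.4, 473/18) = 26.28 servings → $30.22.
kale + broccoli: the both-tight solution has a negative serving — not a feasible corner.
kale + strawberries: the both-tight solution has a negative serving — not a feasible corner.
kale + spinach with both tight: 5.817 servings and 0.4228 servings → $7.76.
broccoli + strawberries with both targets exact would need a negative amount; discard.
broccoli + spinach with both tight: 3.468 servings and 1.423 servings → $3.54.
strawberries + spinach with both tight: 8.283 servings and 1.429 servings → $7.03.
The minimum over all feasible corners is $3.54.

$3.54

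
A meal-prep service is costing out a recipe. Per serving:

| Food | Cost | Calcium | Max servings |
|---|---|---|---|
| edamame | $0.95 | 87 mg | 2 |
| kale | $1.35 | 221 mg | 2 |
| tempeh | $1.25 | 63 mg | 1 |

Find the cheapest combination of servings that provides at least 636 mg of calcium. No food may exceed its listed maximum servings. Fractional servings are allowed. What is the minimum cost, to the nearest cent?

Cost per mg of calcium: kale $0.0061, edamame $0.0109, tempeh $0.0198.
Take 2 servings of kale: +442.0 mg calcium for $2.70 (total $2.70, still need 194.0 mg).
Take 2 servings of edamame: +174.0 mg calcium for $1.90 (total $4.60, still need 20.0 mg).
Take 0.3175 servings of tempeh: +20.0 mg calcium for $0.40 (total $5.00, still need 0.0 mg).
Greedy by cheapest-per-mg is optimal for a single linear constraint, so the minimum cost is $5.00.

$5.00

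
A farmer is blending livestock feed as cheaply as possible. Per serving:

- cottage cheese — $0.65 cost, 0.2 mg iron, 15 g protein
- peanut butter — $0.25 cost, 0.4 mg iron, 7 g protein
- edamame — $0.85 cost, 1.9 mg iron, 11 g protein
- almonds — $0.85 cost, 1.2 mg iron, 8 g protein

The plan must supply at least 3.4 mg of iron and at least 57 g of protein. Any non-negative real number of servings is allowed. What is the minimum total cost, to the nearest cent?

$2.09

The cheapest plan sits at a corner of the feasible region — with two constraints it uses at most two foods.
cottage cheese only: max(3.4/0.2, 57/15) = 17 servings → $11.05.
peanut butter only: max(3.4/0.4, 57/7) = 8.5 servings → $2.12.
edamame only: max(3.4/1.9, 57/11) = 5.182 servings → $4.40.
almonds only: max(3.4/1.2, 57/8) = 7.125 servings → $6.06.
cottage cheese + peanut butter: intersection lies outside the first quadrant.
cottage cheese + edamame with both tight: 2.696 servings and 1.506 servings → $3.03.
cottage cheese + almonds with both tight: 2.512 servings and 2.415 servings → $3.69.
peanut butter + edamame with both tight: 7.966 servings and 0.1124 servings → $2.09.
peanut butter + almonds with both tight: 7.923 servings and 0.1923 servings → $2.14.
edamame + almonds: the both-tight solution has a negative serving — not a feasible corner.
So the least-cost plan costs $2.09.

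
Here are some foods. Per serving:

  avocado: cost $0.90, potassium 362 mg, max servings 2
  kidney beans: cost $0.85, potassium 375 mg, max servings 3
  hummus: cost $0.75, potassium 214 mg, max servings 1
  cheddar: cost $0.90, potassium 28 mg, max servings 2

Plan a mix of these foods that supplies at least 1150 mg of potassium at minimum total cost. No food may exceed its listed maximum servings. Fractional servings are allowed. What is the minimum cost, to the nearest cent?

$2.61

Cost per mg of potassium: kidney beans $0.0023, avocado $0.0025, hummus $0.0035, cheddar $0.0321.
Take 3 servings of kidney beans: +1125.0 mg potassium for $2.55 (total $2.55, still need 25.0 mg).
Take 0.06906 servings of avocado: +25.0 mg potassium for $0.06 (total $2.61, still need 0.0 mg).
Greedy by cheapest-per-mg is optimal for a single linear constraint, so the minimum cost is $2.61.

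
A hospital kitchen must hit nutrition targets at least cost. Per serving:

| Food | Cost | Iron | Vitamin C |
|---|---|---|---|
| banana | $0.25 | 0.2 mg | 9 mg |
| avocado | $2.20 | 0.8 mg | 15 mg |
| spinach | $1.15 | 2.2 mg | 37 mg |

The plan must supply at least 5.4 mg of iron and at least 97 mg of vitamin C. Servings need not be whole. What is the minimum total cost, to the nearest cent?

$2.98

At the optimum either one food covers both requirements or two foods hit both targets exactly; no other combination can be cheaper.
banana only: max(5.4/0.2, 97/9) = 27 servings → $6.75.
avocado only: max(5.4/0.8, 97/15) = 6.75 servings → $14.85.
spinach only: max(5.4/2.2, 97/37) = 2.622 servings → $3.01.
banana + avocado: intersection lies outside the first quadrant.
banana + spinach with both tight: 1.097 servings and 2.355 servings → $2.98.
avocado + spinach with both tight: 4 servings and 1 serving → $9.95.
The minimum over all feasible corners is $2.98.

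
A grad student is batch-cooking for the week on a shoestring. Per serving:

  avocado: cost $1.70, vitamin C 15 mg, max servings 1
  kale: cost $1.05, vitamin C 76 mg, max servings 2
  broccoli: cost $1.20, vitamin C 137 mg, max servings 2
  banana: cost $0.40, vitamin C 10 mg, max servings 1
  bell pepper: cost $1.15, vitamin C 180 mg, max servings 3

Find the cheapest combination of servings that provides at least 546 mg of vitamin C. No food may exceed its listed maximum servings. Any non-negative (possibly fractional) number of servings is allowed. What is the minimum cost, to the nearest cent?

$3.50

Cost per mg of vitamin C: bell pepper $0.0064, broccoli $0.0088, kale $0.0138, banana $0.0400, avocado $0.1133.
Take 3 servings of bell pepper: +540.0 mg vitamin C for $3.45 (total $3.45, still need 6.0 mg).
Take 0.0438 servings of broccoli: +6.0 mg vitamin C for $0.05 (total $3.50, still need 0.0 mg).
Greedy by cheapest-per-mg is optimal for a single linear constraint, so the minimum cost is $3.50.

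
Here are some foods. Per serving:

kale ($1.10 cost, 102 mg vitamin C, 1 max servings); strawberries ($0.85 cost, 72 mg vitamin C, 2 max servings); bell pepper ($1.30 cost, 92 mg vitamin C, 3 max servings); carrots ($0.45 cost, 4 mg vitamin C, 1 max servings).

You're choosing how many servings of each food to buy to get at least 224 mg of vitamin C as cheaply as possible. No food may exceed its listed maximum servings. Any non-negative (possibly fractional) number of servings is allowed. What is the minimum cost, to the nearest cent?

$2.54

Cost per mg of vitamin C: kale $0.0108, strawberries $0.0118, bell pepper $0.0141, carrots $0.1125.
Take 1 serving of kale: +102.0 mg vitamin C for $1.10 (total $1.10, still need 122.0 mg).
Take 1.694 servings of strawberries: +122.0 mg vitamin C for $1.44 (total $2.54, still need 0.0 mg).
Filling from the cheapest source first is optimal under one linear minimum: $2.54.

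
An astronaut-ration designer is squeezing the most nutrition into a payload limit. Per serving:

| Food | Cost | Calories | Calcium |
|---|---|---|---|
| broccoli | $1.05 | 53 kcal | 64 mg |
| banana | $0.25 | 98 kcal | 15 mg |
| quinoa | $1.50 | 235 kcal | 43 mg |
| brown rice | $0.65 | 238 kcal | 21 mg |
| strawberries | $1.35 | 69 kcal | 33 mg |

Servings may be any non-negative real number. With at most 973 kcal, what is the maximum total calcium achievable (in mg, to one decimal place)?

1174.9 mg

Calcium per kcal: broccoli 1.208, strawberries 0.4783, quinoa 0.183, banana 0.1531, brown rice 0.08824.
With no serving limits, spend the whole calories allowance on broccoli: 973 kcal / 53 kcal × 64 mg = 1174.9 mg.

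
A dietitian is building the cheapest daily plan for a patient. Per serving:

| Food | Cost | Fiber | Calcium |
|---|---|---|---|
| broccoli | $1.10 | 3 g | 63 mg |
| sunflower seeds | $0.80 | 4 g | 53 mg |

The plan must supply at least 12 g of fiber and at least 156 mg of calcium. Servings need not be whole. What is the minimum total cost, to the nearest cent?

$2.40

With two linear requirements the optimum uses one or two foods; enumerate the corners.
broccoli only: max(12/3, 156/63) = 4 servings → $4.40.
sunflower seeds only: max(12/4, 156/53) = 3 servings → $2.40.
broccoli + sunflower seeds: intersection lies outside the first quadrant.
So the least-cost plan costs $2.40.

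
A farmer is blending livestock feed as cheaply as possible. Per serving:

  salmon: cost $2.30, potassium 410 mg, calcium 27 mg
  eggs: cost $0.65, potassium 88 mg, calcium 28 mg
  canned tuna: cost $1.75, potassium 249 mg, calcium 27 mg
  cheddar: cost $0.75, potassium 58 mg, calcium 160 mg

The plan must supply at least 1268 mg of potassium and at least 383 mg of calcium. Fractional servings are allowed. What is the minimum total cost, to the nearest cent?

$7.93

salmon only: max(1268/410, 383/27) = 14.19 servings → $32.63.
eggs only: max(1268/88, 383/28) = 14.41 servings → $9.37.
canned tuna only: max(1268/249, 383/27) = 14.19 servings → $24.82.
cheddar only: max(1268/58, 383/160) = 21.86 servings → $16.40.
salmon + eggs with both tight: 0.1977 servings and 13.49 servings → $9.22.
salmon + canned tuna: intersection lies outside the first quadrant.
salmon + cheddar with both tight: 2.821 servings and 1.918 servings → $7.93.
eggs + canned tuna with both tight: 13.3 servings and 0.3916 servings → $9.33.
eggs + cheddar with both targets exact would need a negative amount; discard.
canned tuna + cheddar with both tight: 4.72 servings and 1.597 servings → $9.46.
Cheapest feasible corner: $7.93.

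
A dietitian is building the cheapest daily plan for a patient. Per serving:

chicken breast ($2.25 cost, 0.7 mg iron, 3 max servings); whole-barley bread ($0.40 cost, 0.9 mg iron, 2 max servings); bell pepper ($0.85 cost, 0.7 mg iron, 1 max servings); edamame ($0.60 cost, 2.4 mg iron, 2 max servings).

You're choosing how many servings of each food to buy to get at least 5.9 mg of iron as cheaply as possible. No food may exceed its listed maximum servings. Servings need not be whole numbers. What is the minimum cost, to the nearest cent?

Cost per mg of iron: edamame $0.2500, whole-barley bread $0.4444, bell pepper $1.2143, chicken breast $3.2143.
Take 2 servings of edamame: +4.8 mg iron for $1.20 (total $1.20, still need 1.1 mg).
Take 1.222 servings of whole-barley bread: +1.1 mg iron for $0.49 (total $1.69, still need 0.0 mg).
Filling from the cheapest source first is optimal under one linear minimum: $1.69.

$1.69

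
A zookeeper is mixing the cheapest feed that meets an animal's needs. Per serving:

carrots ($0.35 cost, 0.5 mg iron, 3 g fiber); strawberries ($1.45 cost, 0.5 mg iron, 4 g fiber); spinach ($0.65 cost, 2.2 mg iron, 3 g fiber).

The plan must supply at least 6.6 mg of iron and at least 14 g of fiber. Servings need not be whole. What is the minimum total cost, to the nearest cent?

$2.39

At the optimum either one food covers both requirements or two foods hit both targets exactly; no other combination can be cheaper.
carrots only: max(6.6/0.5, 14/3) = 13.2 servings → $4.62.
strawberries only: max(6.6/0.5, 14/4) = 13.2 servings → $19.14.
spinach only: max(6.6/2.2, 14/3) = 4.667 servings → $3.03.
carrots + strawberries: the both-tight solution has a negative serving — not a feasible corner.
carrots + spinach with both tight: 2.157 servings and 2.51 servings → $2.39.
strawberries + spinach with both tight: 1.507 servings and 2.658 servings → $3.91.
Cheapest feasible corner: $2.39.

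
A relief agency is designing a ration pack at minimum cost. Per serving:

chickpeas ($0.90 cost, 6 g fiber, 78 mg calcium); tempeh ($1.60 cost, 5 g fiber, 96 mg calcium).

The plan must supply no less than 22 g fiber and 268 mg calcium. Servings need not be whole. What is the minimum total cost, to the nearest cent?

$3.30

A basic optimal solution has at most two foods positive. Try each food alone and each pair with both targets met exactly.
chickpeas only: max(22/6, 268/78) = 3.667 servings → $3.30.
tempeh only: max(22/5, 268/96) = 4.4 servings → $7.04.
chickpeas + tempeh: the both-tight solution has a negative serving — not a feasible corner.
Cheapest feasible corner: $3.30.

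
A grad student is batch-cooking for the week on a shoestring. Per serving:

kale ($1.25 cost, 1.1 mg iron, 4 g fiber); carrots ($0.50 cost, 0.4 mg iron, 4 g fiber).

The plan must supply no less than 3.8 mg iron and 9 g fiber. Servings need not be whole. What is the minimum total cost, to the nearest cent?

$4.32

With two linear requirements the optimum uses one or two foods; enumerate the corners.
kale only: max(3.8/1.1, 9/4) = 3.455 servings → $4.32.
carrots only: max(3.8/0.4, 9/4) = 9.5 servings → $4.75.
kale + carrots with both targets exact would need a negative amount; discard.
Cheapest feasible corner: $4.32.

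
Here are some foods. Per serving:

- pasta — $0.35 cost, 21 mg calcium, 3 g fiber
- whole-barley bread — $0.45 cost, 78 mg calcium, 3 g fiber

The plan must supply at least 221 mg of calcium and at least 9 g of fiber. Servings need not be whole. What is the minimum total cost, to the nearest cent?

Compare the cost at each extreme point of the feasible region.
pasta only: max(221/21, 9/3) = 10.52 servings → $3.68.
whole-barley bread only: max(221/78, 9/3) = 3 servings → $1.35.
pasta + whole-barley bread with both tight: 0.2281 servings and 2.772 servings → $1.33.
So the least-cost plan costs $1.33.

$1.33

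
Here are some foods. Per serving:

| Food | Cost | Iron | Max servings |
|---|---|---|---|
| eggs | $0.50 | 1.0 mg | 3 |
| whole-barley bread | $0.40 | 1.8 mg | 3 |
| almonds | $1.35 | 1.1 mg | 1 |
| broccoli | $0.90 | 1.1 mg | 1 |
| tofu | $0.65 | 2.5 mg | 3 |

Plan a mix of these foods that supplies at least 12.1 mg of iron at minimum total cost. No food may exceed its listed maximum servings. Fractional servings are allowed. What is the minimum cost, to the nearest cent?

Cost per mg of iron: whole-barley bread $0.2222, tofu $0.2600, eggs $0.5000, broccoli $0.8182, almonds $1.2273.
Take 3 servings of whole-barley bread: +5.4 mg iron for $1.20 (total $1.20, still need 6.7 mg).
Take 2.68 servings of tofu: +6.7 mg iron for $1.74 (total $2.94, still need 0.0 mg).
Filling from the cheapest source first is optimal under one linear minimum: $2.94.

$2.94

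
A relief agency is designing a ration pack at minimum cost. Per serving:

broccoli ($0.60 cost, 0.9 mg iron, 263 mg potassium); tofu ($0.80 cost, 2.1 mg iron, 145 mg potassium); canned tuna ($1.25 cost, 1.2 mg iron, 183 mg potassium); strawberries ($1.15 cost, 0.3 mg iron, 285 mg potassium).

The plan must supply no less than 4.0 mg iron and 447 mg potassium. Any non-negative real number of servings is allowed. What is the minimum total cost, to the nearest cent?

Two binding constraints pin down two serving amounts, so the optimal mix uses at most two foods. The candidates are each food alone (scaled to the tighter of iron/potassium) and each pair with both constraints tight.
broccoli only: max(4.0/0.9, 447/263) = 4.444 servings → $2.67.
tofu only: max(4.0/2.1, 447/145) = 3.083 servings → $2.47.
canned tuna only: max(4.0/1.2, 447/183) = 3.333 servings → $4.17.
strawberries only: max(4.0/0.3, 447/285) = 13.33 servings → $15.33.
broccoli + tofu with both tight: 0.8504 servings and 1.54 servings → $1.74.
broccoli + canned tuna: intersection lies outside the first quadrant.
broccoli + strawberries with both targets exact would need a negative amount; discard.
tofu + canned tuna with both tight: 0.9301 servings and 1.706 servings → $2.88.
tofu + strawberries with both tight: 1.812 servings and 0.6463 servings → $2.19.
canned tuna + strawberries: the both-tight solution has a negative serving — not a feasible corner.
Cheapest feasible corner: $1.74.

$1.74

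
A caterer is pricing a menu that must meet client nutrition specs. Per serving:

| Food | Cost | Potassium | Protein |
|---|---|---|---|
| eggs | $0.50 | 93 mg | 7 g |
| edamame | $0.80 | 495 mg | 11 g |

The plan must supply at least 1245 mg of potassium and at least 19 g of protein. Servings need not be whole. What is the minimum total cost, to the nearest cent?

$2.01

This is a tiny linear program; its minimum lies at a vertex of the feasible set. List the vertices and price them.
eggs only: max(1245/93, 19/7) = 13.39 servings → $6.69.
edamame only: max(1245/495, 19/11) = 2.515 servings → $2.01.
eggs + edamame: the both-tight solution has a negative serving — not a feasible corner.
So the least-cost plan costs $2.01.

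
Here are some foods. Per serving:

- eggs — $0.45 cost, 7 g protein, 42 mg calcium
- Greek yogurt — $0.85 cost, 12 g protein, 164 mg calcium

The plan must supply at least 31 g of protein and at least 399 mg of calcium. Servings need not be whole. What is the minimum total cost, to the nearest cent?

For a min-cost LP with two ≥-constraints, a basic feasible solution has at most two positive variables.
eggs only: max(31/7, 399/42) = 9.5 servings → $4.28.
Greek yogurt only: max(31/12, 399/164) = 2.583 servings → $2.20.
eggs + Greek yogurt with both tight: 0.4596 servings and 2.315 servings → $2.17.
So the least-cost plan costs $2.17.

$2.17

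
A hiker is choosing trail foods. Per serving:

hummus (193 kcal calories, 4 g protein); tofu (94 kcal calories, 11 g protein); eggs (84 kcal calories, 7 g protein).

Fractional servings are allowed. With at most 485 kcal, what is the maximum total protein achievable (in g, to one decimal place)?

56.8 g

Protein per kcal: tofu 0.117, eggs 0.08333, hummus 0.02073.
With no serving limits, spend the whole calories allowance on tofu: 485 kcal / 94 kcal × 11 g = 56.8 g.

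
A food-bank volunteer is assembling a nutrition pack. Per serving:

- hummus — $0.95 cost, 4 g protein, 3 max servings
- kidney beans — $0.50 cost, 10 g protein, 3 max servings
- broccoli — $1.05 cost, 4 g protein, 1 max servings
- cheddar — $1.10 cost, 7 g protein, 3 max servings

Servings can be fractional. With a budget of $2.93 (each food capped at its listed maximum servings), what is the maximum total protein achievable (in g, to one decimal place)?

Protein per dollar: kidney beans 20, cheddar 6.364, hummus 4.211, broccoli 3.81.
Take 3 servings of kidney beans: spends $1.50, +30.0 g protein (running total 30.0 g).
Take 1.3 servings of cheddar: spends $1.43, +9.1 g protein (running total 39.1 g).
Greedy by best ratio exhausts the cost allowance optimally: 39.1 g.

39.1 g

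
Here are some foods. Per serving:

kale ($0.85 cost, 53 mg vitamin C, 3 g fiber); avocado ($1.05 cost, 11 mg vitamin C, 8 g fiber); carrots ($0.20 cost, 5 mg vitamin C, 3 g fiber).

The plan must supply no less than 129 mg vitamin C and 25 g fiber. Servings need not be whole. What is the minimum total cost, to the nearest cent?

$2.85

The cheapest plan sits at a corner of the feasible region — with two constraints it uses at most two foods.
kale only: max(129/53, 25/3) = 8.333 servings → $7.08.
avocado only: max(129/11, 25/8) = 11.73 servings → $12.31.
carrots only: max(129/5, 25/3) = 25.8 servings → $5.16.
kale + avocado with both tight: 1.936 servings and 2.399 servings → $4.16.
kale + carrots with both tight: 1.819 servings and 6.514 servings → $2.85.
avocado + carrots with both targets exact would need a negative amount; discard.
So the least-cost plan costs $2.85.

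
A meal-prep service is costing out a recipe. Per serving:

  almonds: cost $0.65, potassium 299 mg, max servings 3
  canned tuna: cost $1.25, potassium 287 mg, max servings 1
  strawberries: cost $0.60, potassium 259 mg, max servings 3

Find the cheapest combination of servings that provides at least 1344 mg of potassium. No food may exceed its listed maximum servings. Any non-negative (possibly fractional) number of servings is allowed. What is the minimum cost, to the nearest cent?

$2.99

Cost per mg of potassium: almonds $0.0022, strawberries $0.0023, canned tuna $0.0044.
Take 3 servings of almonds: +897.0 mg potassium for $1.95 (total $1.95, still need 447.0 mg).
Take 1.726 servings of strawberries: +447.0 mg potassium for $1.04 (total $2.99, still need 0.0 mg).
Greedy by cheapest-per-mg is optimal for a single linear constraint, so the minimum cost is $2.99.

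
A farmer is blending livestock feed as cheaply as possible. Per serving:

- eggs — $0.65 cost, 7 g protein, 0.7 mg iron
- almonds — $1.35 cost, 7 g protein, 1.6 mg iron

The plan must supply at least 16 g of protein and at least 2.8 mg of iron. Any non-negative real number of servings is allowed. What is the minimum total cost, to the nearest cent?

The cheapest plan sits at a corner of the feasible region — with two constraints it uses at most two foods.
eggs only: max(16/7, 2.8/0.7) = 4 servings → $2.60.
almonds only: max(16/7, 2.8/1.6) = 2.286 servings → $3.09.
eggs + almonds with both tight: 0.9524 servings and 1.333 servings → $2.42.
The minimum over all feasible corners is $2.42.

$2.42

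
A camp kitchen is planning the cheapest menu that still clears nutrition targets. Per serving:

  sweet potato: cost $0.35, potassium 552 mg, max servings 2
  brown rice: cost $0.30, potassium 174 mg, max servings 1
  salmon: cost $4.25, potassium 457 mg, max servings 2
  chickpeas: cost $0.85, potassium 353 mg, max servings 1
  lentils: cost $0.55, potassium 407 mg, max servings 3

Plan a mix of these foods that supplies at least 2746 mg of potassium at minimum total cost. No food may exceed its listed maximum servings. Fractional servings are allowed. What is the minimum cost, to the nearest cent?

$3.24

Cost per mg of potassium: sweet potato $0.0006, lentils $0.0014, brown rice $0.0017, chickpeas $0.0024, salmon $0.0093.
Take 2 servings of sweet potato: +1104.0 mg potassium for $0.70 (total $0.70, still need 1642.0 mg).
Take 3 servings of lentils: +1221.0 mg potassium for $1.65 (total $2.35, still need 421.0 mg).
Take 1 serving of brown rice: +174.0 mg potassium for $0.30 (total $2.65, still need 247.0 mg).
Take 0.6997 servings of chickpeas: +247.0 mg potassium for $0.59 (total $3.24, still need 0.0 mg).
Filling from the cheapest source first is optimal under one linear minimum: $3.24.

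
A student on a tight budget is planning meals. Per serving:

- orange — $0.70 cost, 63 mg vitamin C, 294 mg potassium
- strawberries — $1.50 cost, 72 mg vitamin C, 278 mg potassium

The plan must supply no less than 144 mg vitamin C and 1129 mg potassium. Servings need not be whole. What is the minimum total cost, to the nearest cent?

A basic optimal solution has at most two foods positive. Try each food alone and each pair with both targets met exactly.
orange only: max(144/63, 1129/294) = 3.84 servings → $2.69.
strawberries only: max(144/72, 1129/278) = 4.061 servings → $6.09.
orange + strawberries: the both-tight solution has a negative serving — not a feasible corner.
The minimum over all feasible corners is $2.69.

$2.69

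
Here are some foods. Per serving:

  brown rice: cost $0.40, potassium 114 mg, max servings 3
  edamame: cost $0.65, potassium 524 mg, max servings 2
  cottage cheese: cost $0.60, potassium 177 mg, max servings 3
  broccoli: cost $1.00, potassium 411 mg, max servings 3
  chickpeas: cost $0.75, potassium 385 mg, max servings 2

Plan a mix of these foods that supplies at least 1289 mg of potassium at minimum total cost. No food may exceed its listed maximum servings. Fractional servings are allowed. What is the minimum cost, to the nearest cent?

Cost per mg of potassium: edamame $0.0012, chickpeas $0.0019, broccoli $0.0024, cottage cheese $0.0034, brown rice $0.0035.
Take 2 servings of edamame: +1048.0 mg potassium for $1.30 (total $1.30, still need 241.0 mg).
Take 0.626 servings of chickpeas: +241.0 mg potassium for $0.47 (total $1.77, still need 0.0 mg).
Filling from the cheapest source first is optimal under one linear minimum: $1.77.

$1.77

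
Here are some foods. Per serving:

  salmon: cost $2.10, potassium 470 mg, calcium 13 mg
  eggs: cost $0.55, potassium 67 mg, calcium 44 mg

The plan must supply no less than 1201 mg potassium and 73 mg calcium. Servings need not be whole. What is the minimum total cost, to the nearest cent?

For a min-cost LP with two ≥-constraints, a basic feasible solution has at most two positive variables.
salmon only: max(1201/470, 73/13) = 5.615 servings → $11.79.
eggs only: max(1201/67, 73/44) = 17.93 servings → $9.86.
salmon + eggs with both tight: 2.421 servings and 0.9439 servings → $5.60.
Cheapest feasible corner: $5.60.

$5.60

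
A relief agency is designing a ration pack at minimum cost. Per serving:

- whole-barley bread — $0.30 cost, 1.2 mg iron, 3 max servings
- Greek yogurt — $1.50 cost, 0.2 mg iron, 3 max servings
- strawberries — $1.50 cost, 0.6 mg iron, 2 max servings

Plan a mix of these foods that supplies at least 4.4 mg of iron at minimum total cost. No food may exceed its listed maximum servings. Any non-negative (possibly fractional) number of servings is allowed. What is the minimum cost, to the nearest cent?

$2.90

Cost per mg of iron: whole-barley bread $0.2500, strawberries $2.5000, Greek yogurt $7.5000.
Take 3 servings of whole-barley bread: +3.6 mg iron for $0.90 (total $0.90, still need 0.8 mg).
Take 1.333 servings of strawberries: +0.8 mg iron for $2.00 (total $2.90, still need 0.0 mg).
Filling from the cheapest source first is optimal under one linear minimum: $2.90.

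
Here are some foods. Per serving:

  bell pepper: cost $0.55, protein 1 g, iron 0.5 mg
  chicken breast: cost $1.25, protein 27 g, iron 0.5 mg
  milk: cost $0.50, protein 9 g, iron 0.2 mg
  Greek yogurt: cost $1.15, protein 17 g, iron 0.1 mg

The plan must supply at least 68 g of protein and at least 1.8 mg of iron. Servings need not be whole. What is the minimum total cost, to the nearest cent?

Check every corner: each single food scaled to meet both minima, and each pair solved so both constraints bind.
bell pepper only: max(68/1, 1.8/0.5) = 68 servings → $37.40.
chicken breast only: max(68/27, 1.8/0.5) = 3.6 servings → $4.50.
milk only: max(68/9, 1.8/0.2) = 9 servings → $4.50.
Greek yogurt only: max(68/17, 1.8/0.1) = 18 servings → $20.70.
bell pepper + chicken breast with both tight: 1.123 servings and 2.477 servings → $3.71.
bell pepper + milk with both tight: 0.6047 servings and 7.488 servings → $4.08.
bell pepper + Greek yogurt with both tight: 2.833 servings and 3.833 servings → $5.97.
chicken breast + milk: intersection lies outside the first quadrant.
chicken breast + Greek yogurt with both targets exact would need a negative amount; discard.
milk + Greek yogurt: the both-tight solution has a negative serving — not a feasible corner.
The minimum over all feasible corners is $3.71.

$3.71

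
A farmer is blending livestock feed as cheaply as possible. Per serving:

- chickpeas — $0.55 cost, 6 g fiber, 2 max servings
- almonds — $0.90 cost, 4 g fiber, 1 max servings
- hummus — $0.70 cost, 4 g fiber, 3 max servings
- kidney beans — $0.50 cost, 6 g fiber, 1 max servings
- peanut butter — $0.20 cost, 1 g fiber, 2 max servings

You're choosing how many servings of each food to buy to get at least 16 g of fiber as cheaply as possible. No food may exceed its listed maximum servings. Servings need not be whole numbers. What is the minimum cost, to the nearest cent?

$1.42

Cost per g of fiber: kidney beans $0.0833, chickpeas $0.0917, hummus $0.1750, peanut butter $0.2000, almonds $0.2250.
Take 1 serving of kidney beans: +6.0 g fiber for $0.50 (total $0.50, still need 10.0 g).
Take 1.667 servings of chickpeas: +10.0 g fiber for $0.92 (total $1.42, still need 0.0 g).
Greedy by cheapest-per-g is optimal for a single linear constraint, so the minimum cost is $1.42.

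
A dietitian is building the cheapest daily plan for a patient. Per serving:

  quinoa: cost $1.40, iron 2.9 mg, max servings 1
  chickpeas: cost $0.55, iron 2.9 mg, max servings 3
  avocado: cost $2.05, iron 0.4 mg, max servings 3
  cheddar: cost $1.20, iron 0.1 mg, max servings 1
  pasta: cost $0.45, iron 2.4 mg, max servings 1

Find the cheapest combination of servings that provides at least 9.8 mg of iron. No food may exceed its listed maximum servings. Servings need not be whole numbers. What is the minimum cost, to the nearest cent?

Cost per mg of iron: pasta $0.1875, chickpeas $0.1897, quinoa $0.4828, avocado $5.1250, cheddar $12.0000.
Take 1 serving of pasta: +2.4 mg iron for $0.45 (total $0.45, still need 7.4 mg).
Take 2.552 servings of chickpeas: +7.4 mg iron for $1.40 (total $1.85, still need 0.0 mg).
Filling from the cheapest source first is optimal under one linear minimum: $1.85.

$1.85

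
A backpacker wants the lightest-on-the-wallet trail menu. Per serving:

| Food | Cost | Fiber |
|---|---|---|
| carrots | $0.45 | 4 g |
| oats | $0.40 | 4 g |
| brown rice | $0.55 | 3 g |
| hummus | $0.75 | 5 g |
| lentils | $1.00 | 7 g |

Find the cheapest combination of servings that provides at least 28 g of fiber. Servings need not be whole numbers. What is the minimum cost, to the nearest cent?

Cost per g of fiber: oats $0.1000, carrots $0.1125, lentils $0.1429, hummus $0.1500, brown rice $0.1833.
With no serving limits, use only oats: 28 g / 4 g = 7 servings × $0.40 = $2.80.

$2.80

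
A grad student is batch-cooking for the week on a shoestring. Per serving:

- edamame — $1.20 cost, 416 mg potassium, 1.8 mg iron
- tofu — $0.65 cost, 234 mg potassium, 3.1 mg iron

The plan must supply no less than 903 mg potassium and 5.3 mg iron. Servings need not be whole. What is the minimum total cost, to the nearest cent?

$2.51

edamame only: max(903/416, 5.3/1.8) = 2.944 servings → $3.53.
tofu only: max(903/234, 5.3/3.1) = 3.859 servings → $2.51.
edamame + tofu with both tight: 1.795 servings and 0.6672 servings → $2.59.
Cheapest feasible corner: $2.51.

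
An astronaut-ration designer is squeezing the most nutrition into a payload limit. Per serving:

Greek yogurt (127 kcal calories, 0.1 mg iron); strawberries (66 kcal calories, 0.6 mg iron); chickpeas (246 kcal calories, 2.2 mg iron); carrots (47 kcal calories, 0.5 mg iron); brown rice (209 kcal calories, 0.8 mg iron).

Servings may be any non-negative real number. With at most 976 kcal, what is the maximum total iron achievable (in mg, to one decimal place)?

Iron per kcal: carrots 0.01064, strawberries 0.009091, chickpeas 0.008943, brown rice 0.003828, Greek yogurt 0.0007874.
With no serving limits, spend the whole calories allowance on carrots: 976 kcal / 47 kcal × 0.5 mg = 10.4 mg.

10.4 mg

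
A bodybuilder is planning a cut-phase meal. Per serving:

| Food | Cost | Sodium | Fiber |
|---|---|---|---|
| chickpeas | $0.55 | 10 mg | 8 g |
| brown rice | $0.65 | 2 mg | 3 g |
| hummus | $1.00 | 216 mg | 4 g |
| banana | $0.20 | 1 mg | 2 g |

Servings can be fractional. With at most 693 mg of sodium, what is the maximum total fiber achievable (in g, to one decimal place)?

Fiber per mg sodium: banana 2, brown rice 1.5, chickpeas 0.8, hummus 0.01852.
With no serving limits, spend the whole sodium allowance on banana: 693 mg / 1 mg × 2 g = 1386.0 g.

1386.0 g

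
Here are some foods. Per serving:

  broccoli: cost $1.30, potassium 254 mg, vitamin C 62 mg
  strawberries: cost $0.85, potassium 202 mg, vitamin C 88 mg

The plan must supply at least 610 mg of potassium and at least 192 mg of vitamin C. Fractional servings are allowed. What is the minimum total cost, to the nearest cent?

broccoli only: max(610/254, 192/62) = 3.097 servings → $4.03.
strawberries only: max(610/202, 192/88) = 3.02 servings → $2.57.
broccoli + strawberries with both tight: 1.516 servings and 1.114 servings → $2.92.
Cheapest feasible corner: $2.57.

$2.57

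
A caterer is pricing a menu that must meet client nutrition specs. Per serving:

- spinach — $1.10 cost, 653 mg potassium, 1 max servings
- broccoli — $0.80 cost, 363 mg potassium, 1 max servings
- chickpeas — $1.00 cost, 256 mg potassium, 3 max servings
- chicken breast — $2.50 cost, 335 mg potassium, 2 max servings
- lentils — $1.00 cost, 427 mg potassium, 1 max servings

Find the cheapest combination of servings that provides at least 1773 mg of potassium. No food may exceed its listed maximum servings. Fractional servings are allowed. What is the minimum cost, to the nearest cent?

$4.19

Cost per mg of potassium: spinach $0.0017, broccoli $0.0022, lentils $0.0023, chickpeas $0.0039, chicken breast $0.0075.
Take 1 serving of spinach: +653.0 mg potassium for $1.10 (total $1.10, still need 1120.0 mg).
Take 1 serving of broccoli: +363.0 mg potassium for $0.80 (total $1.90, still need 757.0 mg).
Take 1 serving of lentils: +427.0 mg potassium for $1.00 (total $2.90, still need 330.0 mg).
Take 1.289 servings of chickpeas: +330.0 mg potassium for $1.29 (total $4.19, still need 0.0 mg).
Greedy by cheapest-per-mg is optimal for a single linear constraint, so the minimum cost is $4.19.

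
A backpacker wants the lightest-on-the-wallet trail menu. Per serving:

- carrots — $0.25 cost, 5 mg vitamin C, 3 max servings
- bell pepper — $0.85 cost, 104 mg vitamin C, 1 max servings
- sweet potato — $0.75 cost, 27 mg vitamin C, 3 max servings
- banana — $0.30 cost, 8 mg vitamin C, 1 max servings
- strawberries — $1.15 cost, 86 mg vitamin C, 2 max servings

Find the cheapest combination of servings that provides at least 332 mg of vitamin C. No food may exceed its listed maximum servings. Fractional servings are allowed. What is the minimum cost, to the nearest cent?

Cost per mg of vitamin C: bell pepper $0.0082, strawberries $0.0134, sweet potato $0.0278, banana $0.0375, carrots $0.0500.
Take 1 serving of bell pepper: +104.0 mg vitamin C for $0.85 (total $0.85, still need 228.0 mg).
Take 2 servings of strawberries: +172.0 mg vitamin C for $2.30 (total $3.15, still need 56.0 mg).
Take 2.074 servings of sweet potato: +56.0 mg vitamin C for $1.56 (total $4.71, still need 0.0 mg).
Greedy by cheapest-per-mg is optimal for a single linear constraint, so the minimum cost is $4.71.

$4.71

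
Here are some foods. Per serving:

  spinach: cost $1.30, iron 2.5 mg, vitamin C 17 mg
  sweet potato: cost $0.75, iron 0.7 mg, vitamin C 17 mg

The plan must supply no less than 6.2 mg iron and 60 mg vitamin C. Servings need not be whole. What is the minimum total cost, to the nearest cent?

This is a tiny linear program; its minimum lies at a vertex of the feasible set. List the vertices and price them.
spinach only: max(6.2/2.5, 60/17) = 3.529 servings → $4.59.
sweet potato only: max(6.2/0.7, 60/17) = 8.857 servings → $6.64.
spinach + sweet potato with both tight: 2.072 servings and 1.458 servings → $3.79.
The minimum over all feasible corners is $3.79.

$3.79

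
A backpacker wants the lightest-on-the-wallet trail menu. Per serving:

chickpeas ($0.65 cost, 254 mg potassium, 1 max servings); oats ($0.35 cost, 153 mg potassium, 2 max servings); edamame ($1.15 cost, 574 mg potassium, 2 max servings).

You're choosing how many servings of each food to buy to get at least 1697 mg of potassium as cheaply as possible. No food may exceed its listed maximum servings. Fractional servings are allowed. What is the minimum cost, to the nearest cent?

Cost per mg of potassium: edamame $0.0020, oats $0.0023, chickpeas $0.0026.
Take 2 servings of edamame: +1148.0 mg potassium for $2.30 (total $2.30, still need 549.0 mg).
Take 2 servings of oats: +306.0 mg potassium for $0.70 (total $3.00, still need 243.0 mg).
Take 0.9567 servings of chickpeas: +243.0 mg potassium for $0.62 (total $3.62, still need 0.0 mg).
Greedy by cheapest-per-mg is optimal for a single linear constraint, so the minimum cost is $3.62.

$3.62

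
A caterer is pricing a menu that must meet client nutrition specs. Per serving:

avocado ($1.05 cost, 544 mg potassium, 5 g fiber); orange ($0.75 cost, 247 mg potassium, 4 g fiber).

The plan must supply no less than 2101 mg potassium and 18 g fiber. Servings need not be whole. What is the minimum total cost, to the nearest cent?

Check every corner: each single food scaled to meet both minima, and each pair solved so both constraints bind.
avocado only: max(2101/544, 18/5) = 3.862 servings → $4.06.
orange only: max(2101/247, 18/4) = 8.506 servings → $6.38.
avocado + orange with both targets exact would need a negative amount; discard.
So the least-cost plan costs $4.06.

$4.06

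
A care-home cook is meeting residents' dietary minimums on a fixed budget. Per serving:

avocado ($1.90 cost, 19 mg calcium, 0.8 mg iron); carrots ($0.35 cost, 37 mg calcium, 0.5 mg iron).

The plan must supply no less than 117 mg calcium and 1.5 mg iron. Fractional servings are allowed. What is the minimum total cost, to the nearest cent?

$1.11

Minimising a linear cost over {calcium ≥ 117, iron ≥ 1.5, servings ≥ 0} — the optimum is at a vertex, using one or two foods.
avocado only: max(117/19, 1.5/0.8) = 6.158 servings → $11.70.
carrots only: max(117/37, 1.5/0.5) = 3.162 servings → $1.11.
avocado + carrots: the both-tight solution has a negative serving — not a feasible corner.
So the least-cost plan costs $1.11.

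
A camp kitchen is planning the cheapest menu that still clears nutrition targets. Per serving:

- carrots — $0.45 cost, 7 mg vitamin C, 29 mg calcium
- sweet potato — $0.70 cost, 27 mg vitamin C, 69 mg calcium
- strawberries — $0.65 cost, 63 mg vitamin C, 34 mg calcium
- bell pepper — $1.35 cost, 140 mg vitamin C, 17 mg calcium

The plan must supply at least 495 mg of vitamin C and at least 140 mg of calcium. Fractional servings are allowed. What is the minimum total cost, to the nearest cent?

carrots only: max(495/7, 140/29) = 70.71 servings → $31.82.
sweet potato only: max(495/27, 140/69) = 18.33 servings → $12.83.
strawberries only: max(495/63, 140/34) = 7.857 servings → $5.11.
bell pepper only: max(495/140, 140/17) = 8.235 servings → $11.12.
carrots + sweet potato: the both-tight solution has a negative serving — not a feasible corner.
carrots + strawberries with both targets exact would need a negative amount; discard.
carrots + bell pepper with both tight: 2.838 servings and 3.394 servings → $5.86.
sweet potato + strawberries: the both-tight solution has a negative serving — not a feasible corner.
sweet potato + bell pepper with both tight: 1.216 servings and 3.301 servings → $5.31.
strawberries + bell pepper with both tight: 3.032 servings and 2.171 servings → $4.90.
Cheapest feasible corner: $4.90.

$4.90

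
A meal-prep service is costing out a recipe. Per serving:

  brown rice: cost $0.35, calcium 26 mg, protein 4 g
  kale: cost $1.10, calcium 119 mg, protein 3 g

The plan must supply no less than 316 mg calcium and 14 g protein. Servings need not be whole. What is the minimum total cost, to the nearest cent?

brown rice only: max(316/26, 14/4) = 12.15 servings → $4.25.
kale only: max(316/119, 14/3) = 4.667 servings → $5.13.
brown rice + kale with both tight: 1.804 servings and 2.261 servings → $3.12.
Cheapest feasible corner: $3.12.

$3.12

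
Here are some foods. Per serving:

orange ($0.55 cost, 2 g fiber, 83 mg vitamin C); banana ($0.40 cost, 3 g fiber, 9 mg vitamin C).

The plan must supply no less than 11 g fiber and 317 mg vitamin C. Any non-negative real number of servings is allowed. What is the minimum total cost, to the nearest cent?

$2.51

An LP optimum is at a vertex; with two nutrient constraints at most two foods are used. Check each candidate.
orange only: max(11/2, 317/83) = 5.5 servings → $3.02.
banana only: max(11/3, 317/9) = 35.22 servings → $14.09.
orange + banana with both tight: 3.688 servings and 1.208 servings → $2.51.
Cheapest feasible corner: $2.51.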